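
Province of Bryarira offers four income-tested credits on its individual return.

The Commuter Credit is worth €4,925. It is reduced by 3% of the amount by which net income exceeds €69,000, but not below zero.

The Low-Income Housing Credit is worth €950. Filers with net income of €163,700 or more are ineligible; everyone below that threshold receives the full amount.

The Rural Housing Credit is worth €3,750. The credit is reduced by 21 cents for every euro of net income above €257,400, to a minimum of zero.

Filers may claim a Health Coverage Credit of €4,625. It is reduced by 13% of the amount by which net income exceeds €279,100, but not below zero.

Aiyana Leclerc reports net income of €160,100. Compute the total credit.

Commuter Credit: 3% of the €91,100 excess over €69,000 is €2,733; credit = €4,925 − €2,733 = €2,192.
Low-Income Housing Credit: €160,100 is below the €163,700 cutoff, so the full €950 applies.
Rural Housing Credit: €160,100 is at or below the €257,400 threshold, so the full €3,750 applies.
Health Coverage Credit: €160,100 is at or below the €279,100 threshold, so the full €4,625 applies.
Total: €2,192 + €950 + €3,750 + €4,625 = €11,517.

€11,517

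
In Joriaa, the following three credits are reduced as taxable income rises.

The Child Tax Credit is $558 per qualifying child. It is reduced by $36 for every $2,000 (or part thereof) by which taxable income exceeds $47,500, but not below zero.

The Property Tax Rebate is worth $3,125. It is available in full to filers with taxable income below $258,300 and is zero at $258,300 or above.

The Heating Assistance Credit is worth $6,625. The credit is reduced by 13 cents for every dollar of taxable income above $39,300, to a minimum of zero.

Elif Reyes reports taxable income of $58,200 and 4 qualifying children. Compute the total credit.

Child Tax Credit: base = 4 × $558 = $2,232. income exceeds $47,500 by $10,700, which is 6 full-or-partial $2,000 increments; reduction = 6 × $36 = $216, leaving $2,016.
Property Tax Rebate: $58,200 is below the $258,300 cutoff, so the full $3,125 applies.
Heating Assistance Credit: 13% of the $18,900 excess over $39,300 is $2,457; credit = $6,625 − $2,457 = $4,168.
Total: $2,016 + $3,125 + $4,168 = $9,309.

$9,309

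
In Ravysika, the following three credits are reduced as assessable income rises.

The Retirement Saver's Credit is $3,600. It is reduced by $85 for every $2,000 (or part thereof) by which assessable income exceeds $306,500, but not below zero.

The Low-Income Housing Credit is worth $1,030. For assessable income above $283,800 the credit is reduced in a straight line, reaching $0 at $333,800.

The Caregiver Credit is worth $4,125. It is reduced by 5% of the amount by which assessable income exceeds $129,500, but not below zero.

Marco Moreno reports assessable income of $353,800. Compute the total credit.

$1,560

Retirement Saver's Credit: income exceeds $306,500 by $47,300, which is 24 full-or-partial $2,000 increments; reduction = 24 × $85 = $2,040, leaving $1,560.
Low-Income Housing Credit: $353,800 is at or above $333,800, so the credit is $0.
Caregiver Credit: 5% of the $224,300 excess over $129,500 is $11,215 ≥ base, so the credit is $0.
Total: $1,560 + $0 + $0 = $1,560.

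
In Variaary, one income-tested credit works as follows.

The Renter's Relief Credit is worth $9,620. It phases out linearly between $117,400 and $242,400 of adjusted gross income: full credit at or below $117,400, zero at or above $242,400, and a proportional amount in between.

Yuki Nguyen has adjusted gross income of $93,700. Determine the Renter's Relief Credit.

$9,620

Renter's Relief Credit: $93,700 is at or below the $117,400 threshold, so the full $9,620 applies.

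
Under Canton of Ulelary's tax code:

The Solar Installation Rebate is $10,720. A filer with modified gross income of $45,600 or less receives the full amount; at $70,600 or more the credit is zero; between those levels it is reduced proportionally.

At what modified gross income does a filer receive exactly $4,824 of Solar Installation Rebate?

$4,824 is 4,824/10,720 of the full $10,720, so 5,896/10,720 of the $25,000 range has been used: income = $45,600 + $25,000 × 5,896/10,720 = $59,350.

$59,350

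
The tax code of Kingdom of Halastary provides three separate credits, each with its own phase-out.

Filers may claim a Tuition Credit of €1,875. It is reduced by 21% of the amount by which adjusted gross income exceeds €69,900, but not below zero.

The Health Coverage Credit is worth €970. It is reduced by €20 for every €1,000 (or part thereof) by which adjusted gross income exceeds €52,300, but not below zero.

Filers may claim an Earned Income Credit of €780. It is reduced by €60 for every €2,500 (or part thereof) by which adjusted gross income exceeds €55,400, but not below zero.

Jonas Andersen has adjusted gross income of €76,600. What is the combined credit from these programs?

Tuition Credit: 21% of the €6,700 excess over €69,900 is €1,407; credit = €1,875 − €1,407 = €468.
Health Coverage Credit: income exceeds €52,300 by €24,300, which is 25 full-or-partial €1,000 increments; reduction = 25 × €20 = €500, leaving €470.
Earned Income Credit: income exceeds €55,400 by €21,200, which is 9 full-or-partial €2,500 increments; reduction = 9 × €60 = €540, leaving €240.
Total: €468 + €470 + €240 = €1,178.

€1,178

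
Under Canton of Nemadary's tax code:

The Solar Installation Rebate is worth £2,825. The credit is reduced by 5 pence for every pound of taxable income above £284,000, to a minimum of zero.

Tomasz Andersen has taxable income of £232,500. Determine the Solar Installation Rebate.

Solar Installation Rebate: £232,500 is at or below the £284,000 threshold, so the full £2,825 applies.

£2,825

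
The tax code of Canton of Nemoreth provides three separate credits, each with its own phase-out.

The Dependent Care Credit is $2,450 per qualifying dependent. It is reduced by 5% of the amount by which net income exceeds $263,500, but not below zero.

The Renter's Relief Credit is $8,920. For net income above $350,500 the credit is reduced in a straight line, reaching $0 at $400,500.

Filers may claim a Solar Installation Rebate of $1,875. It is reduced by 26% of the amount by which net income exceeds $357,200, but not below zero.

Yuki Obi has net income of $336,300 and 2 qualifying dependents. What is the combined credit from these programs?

$12,055

Dependent Care Credit: base = 2 × $2,450 = $4,900. 5% of the $72,800 excess over $263,500 is $3,640; credit = $4,900 − $3,640 = $1,260.
Renter's Relief Credit: $336,300 is at or below the $350,500 threshold, so the full $8,920 applies.
Solar Installation Rebate: $336,300 is at or below the $357,200 threshold, so the full $1,875 applies.
Total: $1,260 + $8,920 + $1,875 = $12,055.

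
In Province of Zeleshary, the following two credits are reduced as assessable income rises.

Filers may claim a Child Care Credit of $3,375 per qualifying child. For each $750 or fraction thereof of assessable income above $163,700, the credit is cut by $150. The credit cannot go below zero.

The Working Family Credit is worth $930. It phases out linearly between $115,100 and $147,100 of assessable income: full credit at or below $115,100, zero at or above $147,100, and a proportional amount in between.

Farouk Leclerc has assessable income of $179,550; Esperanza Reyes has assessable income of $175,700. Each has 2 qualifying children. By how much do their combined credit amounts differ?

Farouk ($179,550): Child Care Credit: base = 2 × $3,375 = $6,750. income exceeds $163,700 by $15,850, which is 22 full-or-partial $750 increments; reduction = 22 × $150 = $3,300, leaving $3,450. Working Family Credit: $179,550 is at or above $147,100, so the credit is $0. total $3,450 + $0 = $3,450
Esperanza ($175,700): Child Care Credit: base = 2 × $3,375 = $6,750. income exceeds $163,700 by $12,000, which is 16 full-or-partial $750 increments; reduction = 16 × $150 = $2,400, leaving $4,350. Working Family Credit: $175,700 is at or above $147,100, so the credit is $0. total $4,350 + $0 = $4,350
Difference: |$3,450 − $4,350| = $900.

$900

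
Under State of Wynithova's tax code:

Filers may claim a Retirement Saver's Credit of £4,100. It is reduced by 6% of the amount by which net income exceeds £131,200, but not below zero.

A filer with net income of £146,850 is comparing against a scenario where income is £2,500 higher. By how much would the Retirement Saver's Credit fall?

At £146,850 — 6% of the £15,650 excess over £131,200 is £939; credit = £4,100 − £939 = £3,161.
At £149,350 — 6% of the £18,150 excess over £131,200 is £1,089; credit = £4,100 − £1,089 = £3,011.
Lost: £3,161 − £3,011 = £150.

£150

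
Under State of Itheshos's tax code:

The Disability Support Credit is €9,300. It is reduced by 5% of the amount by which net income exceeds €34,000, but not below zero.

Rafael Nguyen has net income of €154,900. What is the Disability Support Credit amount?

€3,255

Disability Support Credit: 5% of the €120,900 excess over €34,000 is €6,045; credit = €9,300 − €6,045 = €3,255.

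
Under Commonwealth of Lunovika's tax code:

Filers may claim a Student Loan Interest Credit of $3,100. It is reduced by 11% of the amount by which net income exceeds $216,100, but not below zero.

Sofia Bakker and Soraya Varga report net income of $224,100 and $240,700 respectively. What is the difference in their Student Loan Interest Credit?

$1,826

Sofia ($224,100): Student Loan Interest Credit: 11% of the $8,000 excess over $216,100 is $880; credit = $3,100 − $880 = $2,220.
Soraya ($240,700): Student Loan Interest Credit: 11% of the $24,600 excess over $216,100 is $2,706; credit = $3,100 − $2,706 = $394.
Difference: |$2,220 − $394| = $1,826.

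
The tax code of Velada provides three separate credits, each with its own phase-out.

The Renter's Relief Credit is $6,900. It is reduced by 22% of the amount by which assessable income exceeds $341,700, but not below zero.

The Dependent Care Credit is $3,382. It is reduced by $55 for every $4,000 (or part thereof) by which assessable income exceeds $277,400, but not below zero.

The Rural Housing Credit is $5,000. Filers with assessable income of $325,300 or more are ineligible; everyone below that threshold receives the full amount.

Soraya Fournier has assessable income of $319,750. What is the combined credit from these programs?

Renter's Relief Credit: $319,750 is at or below the $341,700 threshold, so the full $6,900 applies.
Dependent Care Credit: income exceeds $277,400 by $42,350, which is 11 full-or-partial $4,000 increments; reduction = 11 × $55 = $605, leaving $2,777.
Rural Housing Credit: $319,750 is below the $325,300 cutoff, so the full $5,000 applies.
Total: $6,900 + $2,777 + $5,000 = $14,677.

$14,677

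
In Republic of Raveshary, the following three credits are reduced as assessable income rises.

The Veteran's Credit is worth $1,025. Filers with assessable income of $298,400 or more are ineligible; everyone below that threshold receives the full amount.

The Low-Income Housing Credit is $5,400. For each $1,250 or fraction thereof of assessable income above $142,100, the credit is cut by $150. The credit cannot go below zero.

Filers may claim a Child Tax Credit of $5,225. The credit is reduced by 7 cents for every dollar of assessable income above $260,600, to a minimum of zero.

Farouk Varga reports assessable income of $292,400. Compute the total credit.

$4,024

Veteran's Credit: $292,400 is below the $298,400 cutoff, so the full $1,025 applies.
Low-Income Housing Credit: income exceeds $142,100 by $150,300 → 121 increments × $150 = $18,150 ≥ base, so the credit is $0.
Child Tax Credit: 7% of the $31,800 excess over $260,600 is $2,226; credit = $5,225 − $2,226 = $2,999.
Total: $1,025 + $0 + $2,999 = $4,024.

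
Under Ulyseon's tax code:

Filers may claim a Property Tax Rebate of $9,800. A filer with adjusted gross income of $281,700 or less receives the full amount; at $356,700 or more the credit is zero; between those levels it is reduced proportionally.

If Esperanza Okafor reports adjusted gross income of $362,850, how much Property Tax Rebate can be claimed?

Property Tax Rebate: $362,850 is at or above $356,700, so the credit is $0.

$0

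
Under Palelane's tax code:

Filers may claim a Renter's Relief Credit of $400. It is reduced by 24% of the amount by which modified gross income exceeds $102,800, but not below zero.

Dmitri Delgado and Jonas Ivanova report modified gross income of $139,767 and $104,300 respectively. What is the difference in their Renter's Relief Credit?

Dmitri ($139,767): Renter's Relief Credit: 24% of the $36,967 excess over $102,800 is $8,872.08 ≥ base, so the credit is $0.
Jonas ($104,300): Renter's Relief Credit: 24% of the $1,500 excess over $102,800 is $360; credit = $400 − $360 = $40.
Difference: |$0 − $40| = $40.

$40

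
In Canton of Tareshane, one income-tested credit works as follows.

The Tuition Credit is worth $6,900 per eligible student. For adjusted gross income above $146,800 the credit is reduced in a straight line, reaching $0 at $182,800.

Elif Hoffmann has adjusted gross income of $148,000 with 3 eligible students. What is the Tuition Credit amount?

$20,010

Tuition Credit: base = 3 × $6,900 = $20,700. $148,000 is $1,200 into a $36,000 phase-out range, leaving 34,800/36,000 of the credit: $20,700 × 34,800/36,000 = $20,010.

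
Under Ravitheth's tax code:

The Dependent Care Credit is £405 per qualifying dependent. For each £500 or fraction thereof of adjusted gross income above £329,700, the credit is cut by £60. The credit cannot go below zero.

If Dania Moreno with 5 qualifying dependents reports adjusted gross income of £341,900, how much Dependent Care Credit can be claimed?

Dependent Care Credit: base = 5 × £405 = £2,025. income exceeds £329,700 by £12,200, which is 25 full-or-partial £500 increments; reduction = 25 × £60 = £1,500, leaving £525.

£525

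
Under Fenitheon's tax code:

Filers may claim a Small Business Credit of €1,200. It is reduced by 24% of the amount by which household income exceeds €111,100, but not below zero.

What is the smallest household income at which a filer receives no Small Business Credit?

The credit falls by 24% of each euro above €111,100, so it reaches zero when the excess is €1,200 / 24% = €5,000: income = €111,100 + €5,000 = €116,100.

€116,100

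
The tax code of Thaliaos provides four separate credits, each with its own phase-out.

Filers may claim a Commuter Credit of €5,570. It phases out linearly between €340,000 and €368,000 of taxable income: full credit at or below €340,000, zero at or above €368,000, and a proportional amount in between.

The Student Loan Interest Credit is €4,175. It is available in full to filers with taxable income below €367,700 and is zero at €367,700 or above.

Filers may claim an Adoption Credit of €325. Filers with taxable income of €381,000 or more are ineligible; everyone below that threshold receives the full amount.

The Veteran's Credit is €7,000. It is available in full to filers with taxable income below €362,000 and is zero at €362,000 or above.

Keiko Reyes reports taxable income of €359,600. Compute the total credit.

Commuter Credit: €359,600 is €19,600 into a €28,000 phase-out range, leaving 8,400/28,000 of the credit: €5,570 × 8,400/28,000 = €1,671.
Student Loan Interest Credit: €359,600 is below the €367,700 cutoff, so the full €4,175 applies.
Adoption Credit: €359,600 is below the €381,000 cutoff, so the full €325 applies.
Veteran's Credit: €359,600 is below the €362,000 cutoff, so the full €7,000 applies.
Total: €1,671 + €4,175 + €325 + €7,000 = €13,171.

€13,171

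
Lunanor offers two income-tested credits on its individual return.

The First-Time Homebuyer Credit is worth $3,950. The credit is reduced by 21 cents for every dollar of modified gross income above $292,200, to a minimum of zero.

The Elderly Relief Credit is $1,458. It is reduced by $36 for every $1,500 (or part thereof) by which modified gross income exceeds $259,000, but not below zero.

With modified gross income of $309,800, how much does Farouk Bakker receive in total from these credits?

First-Time Homebuyer Credit: 21% of the $17,600 excess over $292,200 is $3,696; credit = $3,950 − $3,696 = $254.
Elderly Relief Credit: income exceeds $259,000 by $50,800, which is 34 full-or-partial $1,500 increments; reduction = 34 × $36 = $1,224, leaving $234.
Total: $254 + $234 = $488.

$488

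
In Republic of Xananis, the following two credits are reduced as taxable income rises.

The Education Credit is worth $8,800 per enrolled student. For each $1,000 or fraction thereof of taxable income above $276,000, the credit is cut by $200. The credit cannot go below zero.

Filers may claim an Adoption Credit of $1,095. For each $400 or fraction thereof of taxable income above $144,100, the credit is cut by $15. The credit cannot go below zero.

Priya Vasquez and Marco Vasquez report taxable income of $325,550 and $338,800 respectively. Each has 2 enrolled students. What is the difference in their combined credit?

Priya ($325,550): Education Credit: base = 2 × $8,800 = $17,600. income exceeds $276,000 by $49,550, which is 50 full-or-partial $1,000 increments; reduction = 50 × $200 = $10,000, leaving $7,600. Adoption Credit: income exceeds $144,100 by $181,450 → 454 increments × $15 = $6,810 ≥ base, so the credit is $0. total $7,600 + $0 = $7,600
Marco ($338,800): Education Credit: base = 2 × $8,800 = $17,600. income exceeds $276,000 by $62,800, which is 63 full-or-partial $1,000 increments; reduction = 63 × $200 = $12,600, leaving $5,000. Adoption Credit: income exceeds $144,100 by $194,700 → 487 increments × $15 = $7,305 ≥ base, so the credit is $0. total $5,000 + $0 = $5,000
Difference: |$7,600 − $5,000| = $2,600.

$2,600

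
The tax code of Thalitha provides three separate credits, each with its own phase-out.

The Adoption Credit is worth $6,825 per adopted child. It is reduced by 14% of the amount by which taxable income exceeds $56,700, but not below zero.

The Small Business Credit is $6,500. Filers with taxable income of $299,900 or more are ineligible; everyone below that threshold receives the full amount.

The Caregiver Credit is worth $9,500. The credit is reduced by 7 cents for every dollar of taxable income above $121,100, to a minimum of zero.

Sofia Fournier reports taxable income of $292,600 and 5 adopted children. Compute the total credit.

$7,599

Adoption Credit: base = 5 × $6,825 = $34,125. 14% of the $235,900 excess over $56,700 is $33,026; credit = $34,125 − $33,026 = $1,099.
Small Business Credit: $292,600 is below the $299,900 cutoff, so the full $6,500 applies.
Caregiver Credit: 7% of the $171,500 excess over $121,100 is $12,005 ≥ base, so the credit is $0.
Total: $1,099 + $6,500 + $0 = $7,599.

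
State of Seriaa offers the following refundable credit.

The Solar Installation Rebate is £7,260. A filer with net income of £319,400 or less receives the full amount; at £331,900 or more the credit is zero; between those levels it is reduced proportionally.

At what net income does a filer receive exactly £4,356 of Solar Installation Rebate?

£324,400

£4,356 is 4,356/7,260 of the full £7,260, so 2,904/7,260 of the £12,500 range has been used: income = £319,400 + £12,500 × 2,904/7,260 = £324,400.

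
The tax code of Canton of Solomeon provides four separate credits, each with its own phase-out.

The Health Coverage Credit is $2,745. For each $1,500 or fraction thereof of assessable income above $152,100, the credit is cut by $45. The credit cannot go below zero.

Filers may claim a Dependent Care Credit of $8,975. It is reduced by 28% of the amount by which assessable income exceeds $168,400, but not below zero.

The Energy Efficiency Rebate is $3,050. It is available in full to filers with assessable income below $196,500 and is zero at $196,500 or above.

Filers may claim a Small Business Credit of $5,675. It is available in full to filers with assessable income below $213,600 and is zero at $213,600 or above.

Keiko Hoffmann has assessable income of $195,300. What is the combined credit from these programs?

Health Coverage Credit: income exceeds $152,100 by $43,200, which is 29 full-or-partial $1,500 increments; reduction = 29 × $45 = $1,305, leaving $1,440.
Dependent Care Credit: 28% of the $26,900 excess over $168,400 is $7,532; credit = $8,975 − $7,532 = $1,443.
Energy Efficiency Rebate: $195,300 is below the $196,500 cutoff, so the full $3,050 applies.
Small Business Credit: $195,300 is below the $213,600 cutoff, so the full $5,675 applies.
Total: $1,440 + $1,443 + $3,050 + $5,675 = $11,608.

$11,608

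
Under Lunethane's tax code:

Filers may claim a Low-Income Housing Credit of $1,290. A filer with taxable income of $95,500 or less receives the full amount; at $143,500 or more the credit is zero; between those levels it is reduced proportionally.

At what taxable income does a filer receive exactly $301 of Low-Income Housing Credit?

$301 is 301/1,290 of the full $1,290, so 989/1,290 of the $48,000 range has been used: income = $95,500 + $48,000 × 989/1,290 = $132,300.

$132,300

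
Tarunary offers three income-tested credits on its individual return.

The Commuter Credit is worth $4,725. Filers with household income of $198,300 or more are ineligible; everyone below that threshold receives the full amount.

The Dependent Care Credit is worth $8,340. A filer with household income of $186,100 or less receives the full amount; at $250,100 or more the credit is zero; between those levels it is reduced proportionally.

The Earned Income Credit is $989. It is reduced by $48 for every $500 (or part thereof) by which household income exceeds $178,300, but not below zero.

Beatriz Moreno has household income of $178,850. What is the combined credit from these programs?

$13,958

Commuter Credit: $178,850 is below the $198,300 cutoff, so the full $4,725 applies.
Dependent Care Credit: $178,850 is at or below the $186,100 threshold, so the full $8,340 applies.
Earned Income Credit: income exceeds $178,300 by $550, which is 2 full-or-partial $500 increments; reduction = 2 × $48 = $96, leaving $893.
Total: $4,725 + $8,340 + $893 = $13,958.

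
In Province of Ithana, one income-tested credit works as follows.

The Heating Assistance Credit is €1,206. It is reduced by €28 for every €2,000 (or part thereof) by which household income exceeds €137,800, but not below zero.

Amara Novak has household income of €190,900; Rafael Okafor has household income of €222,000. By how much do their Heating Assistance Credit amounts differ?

€448

Amara (€190,900): Heating Assistance Credit: income exceeds €137,800 by €53,100, which is 27 full-or-partial €2,000 increments; reduction = 27 × €28 = €756, leaving €450.
Rafael (€222,000): Heating Assistance Credit: income exceeds €137,800 by €84,200, which is 43 full-or-partial €2,000 increments; reduction = 43 × €28 = €1,204, leaving €2.
Difference: |€450 − €2| = €448.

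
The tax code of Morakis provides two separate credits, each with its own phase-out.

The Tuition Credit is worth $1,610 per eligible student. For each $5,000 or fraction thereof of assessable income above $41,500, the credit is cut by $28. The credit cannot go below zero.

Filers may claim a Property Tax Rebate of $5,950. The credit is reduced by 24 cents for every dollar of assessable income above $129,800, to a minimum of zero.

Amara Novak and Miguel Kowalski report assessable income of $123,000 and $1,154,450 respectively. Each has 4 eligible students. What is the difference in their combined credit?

Amara ($123,000): Tuition Credit: base = 4 × $1,610 = $6,440. income exceeds $41,500 by $81,500, which is 17 full-or-partial $5,000 increments; reduction = 17 × $28 = $476, leaving $5,964. Property Tax Rebate: $123,000 is at or below the $129,800 threshold, so the full $5,950 applies. total $5,964 + $5,950 = $11,914
Miguel ($1,154,450): Tuition Credit: base = 4 × $1,610 = $6,440. income exceeds $41,500 by $1,112,950, which is 223 full-or-partial $5,000 increments; reduction = 223 × $28 = $6,244, leaving $196. Property Tax Rebate: 24% of the $1,024,650 excess over $129,800 is $245,916 ≥ base, so the credit is $0. total $196 + $0 = $196
Difference: |$11,914 − $196| = $11,718.

$11,718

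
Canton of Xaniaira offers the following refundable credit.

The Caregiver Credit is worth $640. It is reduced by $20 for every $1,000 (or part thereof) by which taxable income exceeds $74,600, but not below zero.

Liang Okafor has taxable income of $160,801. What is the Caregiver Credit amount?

Caregiver Credit: income exceeds $74,600 by $86,201 → 87 increments × $20 = $1,740 ≥ base, so the credit is $0.

$0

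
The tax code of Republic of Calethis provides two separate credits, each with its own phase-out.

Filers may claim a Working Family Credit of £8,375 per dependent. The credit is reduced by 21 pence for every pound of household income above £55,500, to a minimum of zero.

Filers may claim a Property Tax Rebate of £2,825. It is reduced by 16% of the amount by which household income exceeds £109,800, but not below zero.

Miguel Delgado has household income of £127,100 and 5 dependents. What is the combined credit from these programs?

Working Family Credit: base = 5 × £8,375 = £41,875. 21% of the £71,600 excess over £55,500 is £15,036; credit = £41,875 − £15,036 = £26,839.
Property Tax Rebate: 16% of the £17,300 excess over £109,800 is £2,768; credit = £2,825 − £2,768 = £57.
Total: £26,839 + £57 = £26,896.

£26,896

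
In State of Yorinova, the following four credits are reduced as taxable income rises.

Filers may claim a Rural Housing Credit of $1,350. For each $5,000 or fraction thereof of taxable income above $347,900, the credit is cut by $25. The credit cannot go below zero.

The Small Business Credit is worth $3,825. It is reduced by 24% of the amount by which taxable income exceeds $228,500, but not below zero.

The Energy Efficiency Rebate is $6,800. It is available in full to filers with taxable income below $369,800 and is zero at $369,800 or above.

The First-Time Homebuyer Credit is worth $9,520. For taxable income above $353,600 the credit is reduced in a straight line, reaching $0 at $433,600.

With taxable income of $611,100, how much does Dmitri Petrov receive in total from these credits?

Rural Housing Credit: income exceeds $347,900 by $263,200, which is 53 full-or-partial $5,000 increments; reduction = 53 × $25 = $1,325, leaving $25.
Small Business Credit: 24% of the $382,600 excess over $228,500 is $91,824 ≥ base, so the credit is $0.
Energy Efficiency Rebate: $611,100 meets or exceeds the $369,800 cutoff, so the credit is $0.
First-Time Homebuyer Credit: $611,100 is at or above $433,600, so the credit is $0.
Total: $25 + $0 + $0 + $0 = $25.

$25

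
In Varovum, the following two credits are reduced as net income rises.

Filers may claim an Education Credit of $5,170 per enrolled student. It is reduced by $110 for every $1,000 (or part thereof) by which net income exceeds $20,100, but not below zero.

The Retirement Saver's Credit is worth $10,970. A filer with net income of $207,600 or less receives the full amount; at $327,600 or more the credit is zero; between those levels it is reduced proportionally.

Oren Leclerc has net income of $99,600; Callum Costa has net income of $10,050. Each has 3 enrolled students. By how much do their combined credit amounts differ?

Oren ($99,600): Education Credit: base = 3 × $5,170 = $15,510. income exceeds $20,100 by $79,500, which is 80 full-or-partial $1,000 increments; reduction = 80 × $110 = $8,800, leaving $6,710. Retirement Saver's Credit: $99,600 is at or below the $207,600 threshold, so the full $10,970 applies. total $6,710 + $10,970 = $17,680
Callum ($10,050): Education Credit: base = 3 × $5,170 = $15,510. $10,050 is at or below the $20,100 threshold, so the full $15,510 applies. Retirement Saver's Credit: $10,050 is at or below the $207,600 threshold, so the full $10,970 applies. total $15,510 + $10,970 = $26,480
Difference: |$17,680 − $26,480| = $8,800.

$8,800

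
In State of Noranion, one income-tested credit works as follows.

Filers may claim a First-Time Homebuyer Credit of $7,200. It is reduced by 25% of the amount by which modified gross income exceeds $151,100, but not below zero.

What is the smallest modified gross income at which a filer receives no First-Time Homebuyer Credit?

The credit falls by 25% of each dollar above $151,100, so it reaches zero when the excess is $7,200 / 25% = $28,800: income = $151,100 + $28,800 = $179,900.

$179,900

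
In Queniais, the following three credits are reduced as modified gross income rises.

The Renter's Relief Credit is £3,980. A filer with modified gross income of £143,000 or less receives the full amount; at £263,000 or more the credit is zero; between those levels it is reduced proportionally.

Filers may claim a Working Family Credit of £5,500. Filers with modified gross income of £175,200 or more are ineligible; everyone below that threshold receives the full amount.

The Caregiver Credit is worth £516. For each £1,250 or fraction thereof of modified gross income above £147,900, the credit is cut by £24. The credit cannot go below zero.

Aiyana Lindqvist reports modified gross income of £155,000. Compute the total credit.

£9,454

Renter's Relief Credit: £155,000 is £12,000 into a £120,000 phase-out range, leaving 108,000/120,000 of the credit: £3,980 × 108,000/120,000 = £3,582.
Working Family Credit: £155,000 is below the £175,200 cutoff, so the full £5,500 applies.
Caregiver Credit: income exceeds £147,900 by £7,100, which is 6 full-or-partial £1,250 increments; reduction = 6 × £24 = £144, leaving £372.
Total: £3,582 + £5,500 + £372 = £9,454.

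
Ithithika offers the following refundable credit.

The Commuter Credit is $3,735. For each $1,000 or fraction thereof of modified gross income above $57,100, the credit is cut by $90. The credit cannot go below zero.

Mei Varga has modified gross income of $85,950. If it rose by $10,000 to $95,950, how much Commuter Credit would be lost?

$900

At $85,950 — income exceeds $57,100 by $28,850, which is 29 full-or-partial $1,000 increments; reduction = 29 × $90 = $2,610, leaving $1,125.
At $95,950 — income exceeds $57,100 by $38,850, which is 39 full-or-partial $1,000 increments; reduction = 39 × $90 = $3,510, leaving $225.
Lost: $1,125 − $225 = $900.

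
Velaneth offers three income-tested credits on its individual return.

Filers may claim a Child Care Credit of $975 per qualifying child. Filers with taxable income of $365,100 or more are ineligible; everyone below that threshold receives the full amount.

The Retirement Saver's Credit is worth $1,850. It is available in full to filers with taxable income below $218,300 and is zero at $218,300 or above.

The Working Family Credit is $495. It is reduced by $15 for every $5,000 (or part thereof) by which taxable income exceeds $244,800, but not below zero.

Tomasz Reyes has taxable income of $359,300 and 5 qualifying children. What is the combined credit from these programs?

Child Care Credit: base = 5 × $975 = $4,875. $359,300 is below the $365,100 cutoff, so the full $4,875 applies.
Retirement Saver's Credit: $359,300 meets or exceeds the $218,300 cutoff, so the credit is $0.
Working Family Credit: income exceeds $244,800 by $114,500, which is 23 full-or-partial $5,000 increments; reduction = 23 × $15 = $345, leaving $150.
Total: $4,875 + $0 + $150 = $5,025.

$5,025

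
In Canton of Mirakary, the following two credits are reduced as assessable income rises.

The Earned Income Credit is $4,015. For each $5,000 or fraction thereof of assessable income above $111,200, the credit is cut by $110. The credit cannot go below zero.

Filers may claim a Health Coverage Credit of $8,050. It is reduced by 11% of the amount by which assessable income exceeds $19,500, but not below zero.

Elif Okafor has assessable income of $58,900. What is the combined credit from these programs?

$7,731

Earned Income Credit: $58,900 is at or below the $111,200 threshold, so the full $4,015 applies.
Health Coverage Credit: 11% of the $39,400 excess over $19,500 is $4,334; credit = $8,050 − $4,334 = $3,716.
Total: $4,015 + $3,716 = $7,731.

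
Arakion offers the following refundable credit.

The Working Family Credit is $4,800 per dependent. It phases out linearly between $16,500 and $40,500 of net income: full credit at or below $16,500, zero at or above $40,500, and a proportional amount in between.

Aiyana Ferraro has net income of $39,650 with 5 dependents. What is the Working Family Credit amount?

Working Family Credit: base = 5 × $4,800 = $24,000. $39,650 is $23,150 into a $24,000 phase-out range, leaving 850/24,000 of the credit: $24,000 × 850/24,000 = $850.

$850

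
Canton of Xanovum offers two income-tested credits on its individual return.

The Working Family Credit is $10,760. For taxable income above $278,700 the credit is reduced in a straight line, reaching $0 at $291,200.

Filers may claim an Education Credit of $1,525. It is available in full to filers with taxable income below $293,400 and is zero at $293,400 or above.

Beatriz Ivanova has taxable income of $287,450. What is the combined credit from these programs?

Working Family Credit: $287,450 is $8,750 into a $12,500 phase-out range, leaving 3,750/12,500 of the credit: $10,760 × 3,750/12,500 = $3,228.
Education Credit: $287,450 is below the $293,400 cutoff, so the full $1,525 applies.
Total: $3,228 + $1,525 = $4,753.

$4,753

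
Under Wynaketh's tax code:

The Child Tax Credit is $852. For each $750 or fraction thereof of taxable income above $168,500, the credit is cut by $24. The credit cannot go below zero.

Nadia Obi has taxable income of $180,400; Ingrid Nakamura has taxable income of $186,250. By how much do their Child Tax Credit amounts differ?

$192

Nadia ($180,400): Child Tax Credit: income exceeds $168,500 by $11,900, which is 16 full-or-partial $750 increments; reduction = 16 × $24 = $384, leaving $468.
Ingrid ($186,250): Child Tax Credit: income exceeds $168,500 by $17,750, which is 24 full-or-partial $750 increments; reduction = 24 × $24 = $576, leaving $276.
Difference: |$468 − $276| = $192.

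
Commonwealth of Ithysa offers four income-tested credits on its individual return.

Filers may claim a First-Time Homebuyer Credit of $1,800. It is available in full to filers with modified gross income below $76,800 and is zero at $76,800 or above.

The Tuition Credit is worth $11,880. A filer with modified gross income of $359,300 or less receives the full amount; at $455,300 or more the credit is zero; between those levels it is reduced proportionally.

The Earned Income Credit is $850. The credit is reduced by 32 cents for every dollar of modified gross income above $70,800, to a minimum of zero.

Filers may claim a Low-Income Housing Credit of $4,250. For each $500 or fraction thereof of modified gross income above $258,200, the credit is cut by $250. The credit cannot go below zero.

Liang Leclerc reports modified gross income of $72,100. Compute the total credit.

First-Time Homebuyer Credit: $72,100 is below the $76,800 cutoff, so the full $1,800 applies.
Tuition Credit: $72,100 is at or below the $359,300 threshold, so the full $11,880 applies.
Earned Income Credit: 32% of the $1,300 excess over $70,800 is $416; credit = $850 − $416 = $434.
Low-Income Housing Credit: $72,100 is at or below the $258,200 threshold, so the full $4,250 applies.
Total: $1,800 + $11,880 + $434 + $4,250 = $18,364.

$18,364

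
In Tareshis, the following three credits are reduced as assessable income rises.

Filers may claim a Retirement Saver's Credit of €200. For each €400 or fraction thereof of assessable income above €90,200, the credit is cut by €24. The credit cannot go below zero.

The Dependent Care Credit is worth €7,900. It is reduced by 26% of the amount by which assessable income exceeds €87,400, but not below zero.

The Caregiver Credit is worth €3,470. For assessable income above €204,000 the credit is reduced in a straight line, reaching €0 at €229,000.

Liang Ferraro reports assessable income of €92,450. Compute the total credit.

Retirement Saver's Credit: income exceeds €90,200 by €2,250, which is 6 full-or-partial €400 increments; reduction = 6 × €24 = €144, leaving €56.
Dependent Care Credit: 26% of the €5,050 excess over €87,400 is €1,313; credit = €7,900 − €1,313 = €6,587.
Caregiver Credit: €92,450 is at or below the €204,000 threshold, so the full €3,470 applies.
Total: €56 + €6,587 + €3,470 = €10,113.

€10,113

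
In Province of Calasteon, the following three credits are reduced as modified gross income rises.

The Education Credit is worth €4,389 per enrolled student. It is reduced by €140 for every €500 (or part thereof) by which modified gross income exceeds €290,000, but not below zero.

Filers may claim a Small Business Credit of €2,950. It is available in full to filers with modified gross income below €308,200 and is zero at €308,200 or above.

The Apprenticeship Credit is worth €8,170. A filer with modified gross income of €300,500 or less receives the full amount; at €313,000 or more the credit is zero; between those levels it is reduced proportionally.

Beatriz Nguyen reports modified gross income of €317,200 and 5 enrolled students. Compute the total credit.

€14,245

Education Credit: base = 5 × €4,389 = €21,945. income exceeds €290,000 by €27,200, which is 55 full-or-partial €500 increments; reduction = 55 × €140 = €7,700, leaving €14,245.
Small Business Credit: €317,200 meets or exceeds the €308,200 cutoff, so the credit is €0.
Apprenticeship Credit: €317,200 is at or above €313,000, so the credit is €0.
Total: €14,245 + €0 + €0 = €14,245.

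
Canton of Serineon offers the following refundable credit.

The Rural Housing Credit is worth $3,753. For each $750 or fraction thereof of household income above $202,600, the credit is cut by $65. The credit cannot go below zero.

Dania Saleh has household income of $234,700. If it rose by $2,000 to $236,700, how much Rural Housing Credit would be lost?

$195

At $234,700 — income exceeds $202,600 by $32,100, which is 43 full-or-partial $750 increments; reduction = 43 × $65 = $2,795, leaving $958.
At $236,700 — income exceeds $202,600 by $34,100, which is 46 full-or-partial $750 increments; reduction = 46 × $65 = $2,990, leaving $763.
Lost: $958 − $763 = $195.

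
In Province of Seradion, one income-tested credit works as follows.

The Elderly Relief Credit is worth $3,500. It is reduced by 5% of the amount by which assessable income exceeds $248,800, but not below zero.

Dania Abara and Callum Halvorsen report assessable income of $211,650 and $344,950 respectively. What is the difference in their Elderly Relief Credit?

Dania ($211,650): Elderly Relief Credit: $211,650 is at or below the $248,800 threshold, so the full $3,500 applies.
Callum ($344,950): Elderly Relief Credit: 5% of the $96,150 excess over $248,800 is $4,807.50 ≥ base, so the credit is $0.
Difference: |$3,500 − $0| = $3,500.

$3,500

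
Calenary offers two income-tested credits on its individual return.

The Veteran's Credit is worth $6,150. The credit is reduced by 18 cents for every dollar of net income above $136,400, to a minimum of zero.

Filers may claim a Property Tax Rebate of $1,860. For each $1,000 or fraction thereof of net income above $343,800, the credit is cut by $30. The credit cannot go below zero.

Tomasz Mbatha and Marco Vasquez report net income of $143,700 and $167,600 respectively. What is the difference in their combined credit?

Tomasz ($143,700): Veteran's Credit: 18% of the $7,300 excess over $136,400 is $1,314; credit = $6,150 − $1,314 = $4,836. Property Tax Rebate: $143,700 is at or below the $343,800 threshold, so the full $1,860 applies. total $4,836 + $1,860 = $6,696
Marco ($167,600): Veteran's Credit: 18% of the $31,200 excess over $136,400 is $5,616; credit = $6,150 − $5,616 = $534. Property Tax Rebate: $167,600 is at or below the $343,800 threshold, so the full $1,860 applies. total $534 + $1,860 = $2,394
Difference: |$6,696 − $2,394| = $4,302.

$4,302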